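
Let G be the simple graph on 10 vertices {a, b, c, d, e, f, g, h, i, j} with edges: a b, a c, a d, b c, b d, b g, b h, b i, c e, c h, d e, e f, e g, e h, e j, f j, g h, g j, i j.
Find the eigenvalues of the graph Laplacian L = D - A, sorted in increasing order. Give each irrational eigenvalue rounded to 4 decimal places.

With the vertex order [a, b, c, d, e, f, g, h, i, j], the degrees are [3, 6, 4, 3, 6, 2, 4, 4, 2, 4], giving D = diag(3, 6, 4, 3, 6, 2, 4, 4, 2, 4) and L = D - A. The multiplicity of 0 as a Laplacian eigenvalue equals the number of connected components. The eigenvalues sum to 38, which equals trace(L) = 2|E|. There is one zero in the spectrum, matching the 1 component.

[0, 1.2971, 1.7853, 2.4535, 3.3635, 4.1172, 4.8552, 5.6836, 6.6537, 7.7909]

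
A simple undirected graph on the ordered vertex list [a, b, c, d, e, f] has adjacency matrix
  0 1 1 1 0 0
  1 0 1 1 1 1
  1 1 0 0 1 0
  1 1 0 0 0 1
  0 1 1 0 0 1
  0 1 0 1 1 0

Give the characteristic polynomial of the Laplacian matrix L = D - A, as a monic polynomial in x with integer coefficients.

x^6 - 20x^5 + 155x^4 - 580x^3 + 1045x^2 - 726x

Reading degrees in the order [a, b, c, d, e, f] gives [3, 5, 3, 3, 3, 3]; set D = diag(3, 5, 3, 3, 3, 3) and form L = D - A. L has integer entries, so p(x) = det(xI - L) has integer coefficients. Expanding the determinant yields x^6 - 20x^5 + 155x^4 - 580x^3 + 1045x^2 - 726x. The coefficient of x^5 equals -trace(L) = -20, matching the sum of degrees. The largest eigenvalue, 6, is at most the vertex count 6.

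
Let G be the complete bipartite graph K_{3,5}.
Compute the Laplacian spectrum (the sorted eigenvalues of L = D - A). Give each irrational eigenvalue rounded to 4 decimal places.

The graph has 8 vertices and degree multiset [5, 5, 5, 3, 3, 3, 3, 3]; D is the diagonal matrix of degrees and L = D - A. Since every row of L sums to 0, the all-ones vector is in the kernel and 0 is an eigenvalue. The single zero eigenvalue shows the graph is connected. The largest eigenvalue, 8, is at most the vertex count 8.

[0, 3, 3, 3, 3, 5, 5, 8]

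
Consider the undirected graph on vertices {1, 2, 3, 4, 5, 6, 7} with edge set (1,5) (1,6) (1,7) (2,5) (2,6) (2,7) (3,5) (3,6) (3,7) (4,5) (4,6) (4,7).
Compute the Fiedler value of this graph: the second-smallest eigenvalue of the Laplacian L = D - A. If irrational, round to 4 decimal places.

3

Each diagonal entry of L is the vertex degree and each off-diagonal entry is -1 where an edge is present, 0 otherwise; in the order [1, 2, 3, 4, 5, 6, 7] the diagonal is [3, 3, 3, 3, 4, 4, 4]. Computing the eigenvalues of L and sorting gives [0, 3, 3, 3, 4, 4, 7]. The Fiedler value lambda_2 = 3 is strictly positive, so the graph is connected. By the matrix-tree theorem the graph has (1/7) * product of the nonzero eigenvalues = 432 spanning trees.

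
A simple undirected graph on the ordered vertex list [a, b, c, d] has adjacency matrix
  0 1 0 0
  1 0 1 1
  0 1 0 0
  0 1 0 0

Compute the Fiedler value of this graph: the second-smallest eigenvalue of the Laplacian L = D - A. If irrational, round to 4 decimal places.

1

With the vertex order [a, b, c, d], the degrees are [1, 3, 1, 1], giving D = diag(1, 3, 1, 1) and L = D - A. Computing the eigenvalues of L and sorting gives [0, 1, 1, 4]. The Fiedler value lambda_2 = 1 is strictly positive, so the graph is connected. By the matrix-tree theorem the graph has (1/4) * product of the nonzero eigenvalues = 1 spanning tree.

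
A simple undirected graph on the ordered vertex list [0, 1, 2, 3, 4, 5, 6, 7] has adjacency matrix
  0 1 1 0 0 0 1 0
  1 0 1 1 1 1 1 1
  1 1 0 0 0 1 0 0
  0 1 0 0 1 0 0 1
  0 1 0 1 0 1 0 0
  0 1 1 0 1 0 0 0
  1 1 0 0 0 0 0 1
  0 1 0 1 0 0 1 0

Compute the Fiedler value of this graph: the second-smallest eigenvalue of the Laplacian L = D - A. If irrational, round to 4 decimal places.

Reading degrees in the order [0, 1, 2, 3, 4, 5, 6, 7] gives [3, 7, 3, 3, 3, 3, 3, 3]; set D = diag(3, 7, 3, 3, 3, 3, 3, 3) and form L = D - A. The smallest Laplacian eigenvalue is always 0. The next one, lambda_2 = 1.7530, measures how hard the graph is to disconnect: larger values mean better connectivity. There is one zero in the spectrum, matching the 1 component.

1.7530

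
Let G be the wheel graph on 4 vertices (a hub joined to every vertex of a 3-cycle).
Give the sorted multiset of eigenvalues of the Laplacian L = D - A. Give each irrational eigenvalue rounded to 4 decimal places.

[0, 4, 4, 4]

The graph has 4 vertices and degree multiset [3, 3, 3, 3]; D is the diagonal matrix of degrees and L = D - A. The multiplicity of 0 as a Laplacian eigenvalue equals the number of connected components. The single zero eigenvalue shows the graph is connected. The eigenvalues sum to 12, which equals trace(L) = 2|E|.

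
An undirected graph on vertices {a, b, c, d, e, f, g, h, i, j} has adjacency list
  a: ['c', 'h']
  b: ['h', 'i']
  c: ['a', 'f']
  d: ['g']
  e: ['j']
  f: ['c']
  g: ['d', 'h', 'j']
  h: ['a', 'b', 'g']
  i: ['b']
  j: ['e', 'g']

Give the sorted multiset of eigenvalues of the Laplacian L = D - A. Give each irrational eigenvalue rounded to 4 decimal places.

[0, 0.1859, 0.2989, 0.6329, 1.1826, 2, 2.3183, 3.0437, 3.5861, 4.7517]

With the vertex order [a, b, c, d, e, f, g, h, i, j], the degrees are [2, 2, 2, 1, 1, 1, 3, 3, 1, 2], giving D = diag(2, 2, 2, 1, 1, 1, 3, 3, 1, 2) and L = D - A. Since every row of L sums to 0, the all-ones vector is in the kernel and 0 is an eigenvalue. The eigenvalues sum to 18, which equals trace(L) = 2|E|.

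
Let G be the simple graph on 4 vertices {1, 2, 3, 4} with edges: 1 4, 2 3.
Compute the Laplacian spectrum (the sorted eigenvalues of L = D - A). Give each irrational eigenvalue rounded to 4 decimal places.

[0, 0, 2, 2]

Each diagonal entry of L is the vertex degree and each off-diagonal entry is -1 where an edge is present, 0 otherwise; in the order [1, 2, 3, 4] the diagonal is [1, 1, 1, 1]. Since every row of L sums to 0, the all-ones vector is in the kernel and 0 is an eigenvalue. The 2 zero eigenvalues correspond to the 2 connected components. The largest eigenvalue, 2, is at most the vertex count 4. There are 2 zeros in the spectrum, matching the 2 components.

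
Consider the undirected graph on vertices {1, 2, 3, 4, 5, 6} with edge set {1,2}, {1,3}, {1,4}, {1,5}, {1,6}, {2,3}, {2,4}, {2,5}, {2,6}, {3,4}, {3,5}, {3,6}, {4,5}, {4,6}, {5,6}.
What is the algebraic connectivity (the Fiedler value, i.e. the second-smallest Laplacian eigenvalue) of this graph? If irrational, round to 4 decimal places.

Reading degrees in the order [1, 2, 3, 4, 5, 6] gives [5, 5, 5, 5, 5, 5]; set D = diag(5, 5, 5, 5, 5, 5) and form L = D - A. The smallest Laplacian eigenvalue is always 0. The next one, lambda_2 = 6, measures how hard the graph is to disconnect: larger values mean better connectivity. The largest eigenvalue, 6, is at most the vertex count 6.

6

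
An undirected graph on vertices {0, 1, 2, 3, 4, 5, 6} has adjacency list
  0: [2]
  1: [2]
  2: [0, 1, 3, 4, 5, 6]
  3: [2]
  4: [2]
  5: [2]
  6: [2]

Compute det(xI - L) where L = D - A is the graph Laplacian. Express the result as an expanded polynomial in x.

Reading degrees in the order [0, 1, 2, 3, 4, 5, 6] gives [1, 1, 6, 1, 1, 1, 1]; set D = diag(1, 1, 6, 1, 1, 1, 1) and form L = D - A. Computing det(xI - L) by cofactor expansion (or equivalently via sum-over-permutations) gives x^7 - 12x^6 + 45x^5 - 80x^4 + 75x^3 - 36x^2 + 7x. The coefficient of x^6 equals -trace(L) = -12, matching the sum of degrees. There is one zero in the spectrum, matching the 1 component. The eigenvalues sum to 12, which equals trace(L) = 2|E|.

x^7 - 12x^6 + 45x^5 - 80x^4 + 75x^3 - 36x^2 + 7x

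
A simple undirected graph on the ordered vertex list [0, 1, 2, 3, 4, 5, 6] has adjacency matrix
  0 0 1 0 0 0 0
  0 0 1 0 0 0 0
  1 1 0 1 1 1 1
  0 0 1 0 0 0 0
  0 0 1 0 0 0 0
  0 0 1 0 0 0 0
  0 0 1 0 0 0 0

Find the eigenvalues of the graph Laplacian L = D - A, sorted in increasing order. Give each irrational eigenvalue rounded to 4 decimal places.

[0, 1, 1, 1, 1, 1, 7]

With the vertex order [0, 1, 2, 3, 4, 5, 6], the degrees are [1, 1, 6, 1, 1, 1, 1], giving D = diag(1, 1, 6, 1, 1, 1, 1) and L = D - A. The multiplicity of 0 as a Laplacian eigenvalue equals the number of connected components. The largest eigenvalue, 7, is at most the vertex count 7.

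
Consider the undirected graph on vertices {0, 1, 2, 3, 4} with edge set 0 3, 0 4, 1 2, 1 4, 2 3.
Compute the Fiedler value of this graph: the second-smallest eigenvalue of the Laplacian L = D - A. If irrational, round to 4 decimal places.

Reading degrees in the order [0, 1, 2, 3, 4] gives [2, 2, 2, 2, 2]; set D = diag(2, 2, 2, 2, 2) and form L = D - A. The smallest Laplacian eigenvalue is always 0. The next one, lambda_2 = 1.3820, measures how hard the graph is to disconnect: larger values mean better connectivity. The largest eigenvalue, 3.6180, is at most the vertex count 5.

1.3820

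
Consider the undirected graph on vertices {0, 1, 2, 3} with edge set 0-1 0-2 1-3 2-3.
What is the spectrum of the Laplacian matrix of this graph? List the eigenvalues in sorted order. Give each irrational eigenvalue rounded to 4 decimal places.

Reading degrees in the order [0, 1, 2, 3] gives [2, 2, 2, 2]; set D = diag(2, 2, 2, 2) and form L = D - A. The multiplicity of 0 as a Laplacian eigenvalue equals the number of connected components. The single zero eigenvalue shows the graph is connected. By the matrix-tree theorem the graph has (1/4) * product of the nonzero eigenvalues = 4 spanning trees.

[0, 2, 2, 4]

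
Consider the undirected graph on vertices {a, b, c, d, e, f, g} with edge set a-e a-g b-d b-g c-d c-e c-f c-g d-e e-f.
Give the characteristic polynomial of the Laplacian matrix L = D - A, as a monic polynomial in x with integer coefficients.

x^7 - 20x^6 + 159x^5 - 640x^4 + 1370x^3 - 1474x^2 + 623x

Reading degrees in the order [a, b, c, d, e, f, g] gives [2, 2, 4, 3, 4, 2, 3]; set D = diag(2, 2, 4, 3, 4, 2, 3) and form L = D - A. L has integer entries, so p(x) = det(xI - L) has integer coefficients. Expanding the determinant yields x^7 - 20x^6 + 159x^5 - 640x^4 + 1370x^3 - 1474x^2 + 623x. The coefficient of x^6 equals -trace(L) = -20, matching the sum of degrees.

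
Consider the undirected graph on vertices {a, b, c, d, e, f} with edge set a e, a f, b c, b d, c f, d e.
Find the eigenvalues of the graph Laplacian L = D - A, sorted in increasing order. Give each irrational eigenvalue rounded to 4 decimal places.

[0, 1, 1, 3, 3, 4]

Reading degrees in the order [a, b, c, d, e, f] gives [2, 2, 2, 2, 2, 2]; set D = diag(2, 2, 2, 2, 2, 2) and form L = D - A. Since every row of L sums to 0, the all-ones vector is in the kernel and 0 is an eigenvalue. There is one zero in the spectrum, matching the 1 component.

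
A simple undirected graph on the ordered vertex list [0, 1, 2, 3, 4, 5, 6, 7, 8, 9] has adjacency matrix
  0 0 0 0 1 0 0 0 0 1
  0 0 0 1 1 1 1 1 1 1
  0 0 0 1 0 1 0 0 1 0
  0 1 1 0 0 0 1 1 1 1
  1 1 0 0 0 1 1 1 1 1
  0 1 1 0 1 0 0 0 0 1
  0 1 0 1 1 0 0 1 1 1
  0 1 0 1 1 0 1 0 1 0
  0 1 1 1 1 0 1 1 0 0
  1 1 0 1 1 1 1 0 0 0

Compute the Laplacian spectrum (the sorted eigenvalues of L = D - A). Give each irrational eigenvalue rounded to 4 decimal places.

[0, 1.7628, 2.8518, 3.7924, 5.6704, 6.5492, 7.0674, 7.5849, 8.1927, 8.5283]

With the vertex order [0, 1, 2, 3, 4, 5, 6, 7, 8, 9], the degrees are [2, 7, 3, 6, 7, 4, 6, 5, 6, 6], giving D = diag(2, 7, 3, 6, 7, 4, 6, 5, 6, 6) and L = D - A. Diagonalising L (or applying a numerical eigensolver to the 10x10 matrix) gives the spectrum above. By the matrix-tree theorem the graph has (1/10) * product of the nonzero eigenvalues = 265187 spanning trees.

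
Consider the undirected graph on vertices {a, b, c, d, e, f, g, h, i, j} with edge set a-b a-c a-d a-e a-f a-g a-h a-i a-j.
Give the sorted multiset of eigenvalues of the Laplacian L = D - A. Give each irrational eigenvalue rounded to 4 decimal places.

Reading degrees in the order [a, b, c, d, e, f, g, h, i, j] gives [9, 1, 1, 1, 1, 1, 1, 1, 1, 1]; set D = diag(9, 1, 1, 1, 1, 1, 1, 1, 1, 1) and form L = D - A. L is symmetric positive semidefinite, so every eigenvalue is real and nonnegative. The single zero eigenvalue shows the graph is connected. By the matrix-tree theorem the graph has (1/10) * product of the nonzero eigenvalues = 1 spanning tree. The eigenvalues sum to 18, which equals trace(L) = 2|E|.

[0, 1, 1, 1, 1, 1, 1, 1, 1, 10]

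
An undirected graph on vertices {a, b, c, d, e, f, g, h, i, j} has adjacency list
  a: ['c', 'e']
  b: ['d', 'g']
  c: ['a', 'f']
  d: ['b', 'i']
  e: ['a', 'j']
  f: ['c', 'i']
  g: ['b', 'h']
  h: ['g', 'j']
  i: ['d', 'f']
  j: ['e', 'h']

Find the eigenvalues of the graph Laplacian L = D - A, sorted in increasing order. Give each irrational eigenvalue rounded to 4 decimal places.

Each diagonal entry of L is the vertex degree and each off-diagonal entry is -1 where an edge is present, 0 otherwise; in the order [a, b, c, d, e, f, g, h, i, j] the diagonal is [2, 2, 2, 2, 2, 2, 2, 2, 2, 2]. Since every row of L sums to 0, the all-ones vector is in the kernel and 0 is an eigenvalue. The single zero eigenvalue shows the graph is connected. The eigenvalues sum to 20, which equals trace(L) = 2|E|.

[0, 0.3820, 0.3820, 1.3820, 1.3820, 2.6180, 2.6180, 3.6180, 3.6180, 4]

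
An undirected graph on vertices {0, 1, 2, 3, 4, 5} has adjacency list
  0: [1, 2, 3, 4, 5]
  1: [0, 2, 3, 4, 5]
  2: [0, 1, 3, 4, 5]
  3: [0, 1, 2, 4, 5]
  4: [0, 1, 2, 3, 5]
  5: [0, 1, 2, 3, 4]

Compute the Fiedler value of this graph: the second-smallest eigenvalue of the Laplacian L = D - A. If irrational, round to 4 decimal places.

Each diagonal entry of L is the vertex degree and each off-diagonal entry is -1 where an edge is present, 0 otherwise; in the order [0, 1, 2, 3, 4, 5] the diagonal is [5, 5, 5, 5, 5, 5]. The smallest Laplacian eigenvalue is always 0. The next one, lambda_2 = 6, measures how hard the graph is to disconnect: larger values mean better connectivity. By the matrix-tree theorem the graph has (1/6) * product of the nonzero eigenvalues = 1296 spanning trees.

6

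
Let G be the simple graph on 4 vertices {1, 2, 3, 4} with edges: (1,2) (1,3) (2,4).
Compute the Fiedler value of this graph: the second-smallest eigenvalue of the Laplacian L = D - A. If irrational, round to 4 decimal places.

0.5858

Reading degrees in the order [1, 2, 3, 4] gives [2, 2, 1, 1]; set D = diag(2, 2, 1, 1) and form L = D - A. Computing the eigenvalues of L and sorting gives [0, 0.5858, 2, 3.4142]. The Fiedler value lambda_2 = 0.5858 is strictly positive, so the graph is connected. The largest eigenvalue, 3.4142, is at most the vertex count 4.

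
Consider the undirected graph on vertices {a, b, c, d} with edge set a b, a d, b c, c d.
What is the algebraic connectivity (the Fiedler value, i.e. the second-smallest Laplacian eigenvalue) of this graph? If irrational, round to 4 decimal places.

2

Reading degrees in the order [a, b, c, d] gives [2, 2, 2, 2]; set D = diag(2, 2, 2, 2) and form L = D - A. The sorted Laplacian eigenvalues are [0, 2, 2, 4]; the algebraic connectivity is the second entry, 2.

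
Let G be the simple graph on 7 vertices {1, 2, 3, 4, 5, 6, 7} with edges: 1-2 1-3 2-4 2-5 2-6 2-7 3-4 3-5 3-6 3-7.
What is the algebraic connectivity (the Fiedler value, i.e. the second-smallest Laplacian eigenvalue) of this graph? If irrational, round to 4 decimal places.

With the vertex order [1, 2, 3, 4, 5, 6, 7], the degrees are [2, 5, 5, 2, 2, 2, 2], giving D = diag(2, 5, 5, 2, 2, 2, 2) and L = D - A. The sorted Laplacian eigenvalues are [0, 2, 2, 2, 2, 5, 7]; the algebraic connectivity is the second entry, 2. By the matrix-tree theorem the graph has (1/7) * product of the nonzero eigenvalues = 80 spanning trees.

2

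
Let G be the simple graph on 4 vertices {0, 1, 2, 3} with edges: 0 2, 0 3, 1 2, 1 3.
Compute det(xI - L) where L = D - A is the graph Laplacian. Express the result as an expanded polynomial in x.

x^4 - 8x^3 + 20x^2 - 16x

Each diagonal entry of L is the vertex degree and each off-diagonal entry is -1 where an edge is present, 0 otherwise; in the order [0, 1, 2, 3] the diagonal is [2, 2, 2, 2]. Computing det(xI - L) by cofactor expansion (or equivalently via sum-over-permutations) gives x^4 - 8x^3 + 20x^2 - 16x. Since p(0) = det(-L) = 0, x divides p(x). The eigenvalues sum to 8, which equals trace(L) = 2|E|.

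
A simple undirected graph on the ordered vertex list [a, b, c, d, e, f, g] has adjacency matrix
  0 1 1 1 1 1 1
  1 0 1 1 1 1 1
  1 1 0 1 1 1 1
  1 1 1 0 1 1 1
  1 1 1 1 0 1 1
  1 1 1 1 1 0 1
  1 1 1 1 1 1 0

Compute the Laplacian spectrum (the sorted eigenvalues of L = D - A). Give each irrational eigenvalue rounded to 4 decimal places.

[0, 7, 7, 7, 7, 7, 7]

With the vertex order [a, b, c, d, e, f, g], the degrees are [6, 6, 6, 6, 6, 6, 6], giving D = diag(6, 6, 6, 6, 6, 6, 6) and L = D - A. The multiplicity of 0 as a Laplacian eigenvalue equals the number of connected components. The single zero eigenvalue shows the graph is connected. The largest eigenvalue, 7, is at most the vertex count 7.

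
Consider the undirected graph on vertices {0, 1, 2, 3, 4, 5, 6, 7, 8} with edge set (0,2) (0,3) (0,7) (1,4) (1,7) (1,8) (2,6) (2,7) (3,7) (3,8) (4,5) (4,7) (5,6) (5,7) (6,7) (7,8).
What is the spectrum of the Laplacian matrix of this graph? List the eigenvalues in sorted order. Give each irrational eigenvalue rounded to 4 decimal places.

[0, 1.5858, 1.5858, 3, 3, 4.4142, 4.4142, 5, 9]

Reading degrees in the order [0, 1, 2, 3, 4, 5, 6, 7, 8] gives [3, 3, 3, 3, 3, 3, 3, 8, 3]; set D = diag(3, 3, 3, 3, 3, 3, 3, 8, 3) and form L = D - A. Since every row of L sums to 0, the all-ones vector is in the kernel and 0 is an eigenvalue.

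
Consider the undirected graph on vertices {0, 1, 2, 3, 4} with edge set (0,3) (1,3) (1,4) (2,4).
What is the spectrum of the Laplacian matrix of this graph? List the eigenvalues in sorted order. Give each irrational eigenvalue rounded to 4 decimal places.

Each diagonal entry of L is the vertex degree and each off-diagonal entry is -1 where an edge is present, 0 otherwise; in the order [0, 1, 2, 3, 4] the diagonal is [1, 2, 1, 2, 2]. The multiplicity of 0 as a Laplacian eigenvalue equals the number of connected components.

[0, 0.3820, 1.3820, 2.6180, 3.6180]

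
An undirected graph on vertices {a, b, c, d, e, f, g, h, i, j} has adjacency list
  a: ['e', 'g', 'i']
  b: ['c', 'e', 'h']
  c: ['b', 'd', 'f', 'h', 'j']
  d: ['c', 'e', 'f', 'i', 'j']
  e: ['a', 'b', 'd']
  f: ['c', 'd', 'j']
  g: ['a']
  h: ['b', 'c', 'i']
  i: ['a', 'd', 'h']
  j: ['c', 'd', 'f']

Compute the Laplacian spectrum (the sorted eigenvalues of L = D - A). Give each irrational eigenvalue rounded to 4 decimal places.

Reading degrees in the order [a, b, c, d, e, f, g, h, i, j] gives [3, 3, 5, 5, 3, 3, 1, 3, 3, 3]; set D = diag(3, 3, 5, 5, 3, 3, 1, 3, 3, 3) and form L = D - A. The multiplicity of 0 as a Laplacian eigenvalue equals the number of connected components. The single zero eigenvalue shows the graph is connected. By the matrix-tree theorem the graph has (1/10) * product of the nonzero eigenvalues = 1408 spanning trees. The largest eigenvalue, 6.7196, is at most the vertex count 10.

[0, 0.5691, 1.5173, 2.2995, 2.3820, 4, 4.2464, 4.6180, 5.6481, 6.7196]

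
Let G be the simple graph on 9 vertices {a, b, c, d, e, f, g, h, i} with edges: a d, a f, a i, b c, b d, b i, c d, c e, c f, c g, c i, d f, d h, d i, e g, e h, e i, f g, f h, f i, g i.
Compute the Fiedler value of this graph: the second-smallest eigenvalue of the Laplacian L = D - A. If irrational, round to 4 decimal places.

2.4748

Reading degrees in the order [a, b, c, d, e, f, g, h, i] gives [3, 3, 6, 6, 4, 6, 4, 3, 7]; set D = diag(3, 3, 6, 6, 4, 6, 4, 3, 7) and form L = D - A. The sorted Laplacian eigenvalues are [0, 2.4748, 2.6900, 3.1043, 4.7872, 5.9486, 7.2807, 7.5255, 8.1888]; the algebraic connectivity is the second entry, 2.4748.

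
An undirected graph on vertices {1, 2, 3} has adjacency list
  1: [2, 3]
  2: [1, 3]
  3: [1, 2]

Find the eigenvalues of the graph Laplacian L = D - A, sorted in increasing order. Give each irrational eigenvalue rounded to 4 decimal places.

[0, 3, 3]

With the vertex order [1, 2, 3], the degrees are [2, 2, 2], giving D = diag(2, 2, 2) and L = D - A. Diagonalising L (or applying a numerical eigensolver to the 3x3 matrix) gives the spectrum above. The single zero eigenvalue shows the graph is connected. There is one zero in the spectrum, matching the 1 component. The largest eigenvalue, 3, is at most the vertex count 3.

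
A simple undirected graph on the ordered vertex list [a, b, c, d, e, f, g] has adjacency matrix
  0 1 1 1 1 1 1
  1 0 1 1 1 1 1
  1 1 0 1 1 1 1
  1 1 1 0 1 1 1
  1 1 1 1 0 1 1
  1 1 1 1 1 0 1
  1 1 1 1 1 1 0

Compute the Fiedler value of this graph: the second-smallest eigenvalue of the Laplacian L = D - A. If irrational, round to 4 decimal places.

7

Each diagonal entry of L is the vertex degree and each off-diagonal entry is -1 where an edge is present, 0 otherwise; in the order [a, b, c, d, e, f, g] the diagonal is [6, 6, 6, 6, 6, 6, 6]. Computing the eigenvalues of L and sorting gives [0, 7, 7, 7, 7, 7, 7]. The Fiedler value lambda_2 = 7 is strictly positive, so the graph is connected.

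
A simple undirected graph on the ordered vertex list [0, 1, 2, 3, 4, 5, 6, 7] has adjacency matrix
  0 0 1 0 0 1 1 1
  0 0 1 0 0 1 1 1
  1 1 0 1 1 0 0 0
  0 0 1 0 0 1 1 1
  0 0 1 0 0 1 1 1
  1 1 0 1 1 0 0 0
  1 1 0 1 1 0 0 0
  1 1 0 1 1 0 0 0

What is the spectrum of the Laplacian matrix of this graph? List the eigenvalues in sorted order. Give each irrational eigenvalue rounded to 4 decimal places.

With the vertex order [0, 1, 2, 3, 4, 5, 6, 7], the degrees are [4, 4, 4, 4, 4, 4, 4, 4], giving D = diag(4, 4, 4, 4, 4, 4, 4, 4) and L = D - A. Diagonalising L (or applying a numerical eigensolver to the 8x8 matrix) gives the spectrum above. There is one zero in the spectrum, matching the 1 component. The largest eigenvalue, 8, is at most the vertex count 8.

[0, 4, 4, 4, 4, 4, 4, 8]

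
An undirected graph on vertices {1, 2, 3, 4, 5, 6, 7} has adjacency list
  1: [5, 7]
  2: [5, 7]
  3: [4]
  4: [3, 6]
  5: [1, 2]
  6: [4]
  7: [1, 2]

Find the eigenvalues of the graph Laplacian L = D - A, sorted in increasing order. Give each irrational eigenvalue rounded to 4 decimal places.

[0, 0, 1, 2, 2, 3, 4]

Reading degrees in the order [1, 2, 3, 4, 5, 6, 7] gives [2, 2, 1, 2, 2, 1, 2]; set D = diag(2, 2, 1, 2, 2, 1, 2) and form L = D - A. The multiplicity of 0 as a Laplacian eigenvalue equals the number of connected components. The 2 zero eigenvalues correspond to the 2 connected components. The eigenvalues sum to 12, which equals trace(L) = 2|E|. There are 2 zeros in the spectrum, matching the 2 components.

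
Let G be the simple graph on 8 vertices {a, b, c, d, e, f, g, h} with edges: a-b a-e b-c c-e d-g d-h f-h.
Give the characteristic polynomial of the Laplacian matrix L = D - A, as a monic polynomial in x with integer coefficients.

x^8 - 14x^7 + 78x^6 - 220x^5 + 328x^4 - 240x^3 + 64x^2

With the vertex order [a, b, c, d, e, f, g, h], the degrees are [2, 2, 2, 2, 2, 1, 1, 2], giving D = diag(2, 2, 2, 2, 2, 1, 1, 2) and L = D - A. Computing det(xI - L) by cofactor expansion (or equivalently via sum-over-permutations) gives x^8 - 14x^7 + 78x^6 - 220x^5 + 328x^4 - 240x^3 + 64x^2. The constant term is 0 because L is singular (the all-ones vector lies in its kernel). The eigenvalues sum to 14, which equals trace(L) = 2|E|.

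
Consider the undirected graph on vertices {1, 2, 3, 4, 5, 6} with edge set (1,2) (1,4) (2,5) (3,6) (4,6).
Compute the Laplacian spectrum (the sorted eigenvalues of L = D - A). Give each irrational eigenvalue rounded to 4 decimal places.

Reading degrees in the order [1, 2, 3, 4, 5, 6] gives [2, 2, 1, 2, 1, 2]; set D = diag(2, 2, 1, 2, 1, 2) and form L = D - A. Diagonalising L (or applying a numerical eigensolver to the 6x6 matrix) gives the spectrum above. The single zero eigenvalue shows the graph is connected. There is one zero in the spectrum, matching the 1 component.

[0, 0.2679, 1, 2, 3, 3.7321]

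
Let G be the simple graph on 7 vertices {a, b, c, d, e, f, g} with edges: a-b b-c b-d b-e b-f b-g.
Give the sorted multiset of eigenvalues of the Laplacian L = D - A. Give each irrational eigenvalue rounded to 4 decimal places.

[0, 1, 1, 1, 1, 1, 7]

Each diagonal entry of L is the vertex degree and each off-diagonal entry is -1 where an edge is present, 0 otherwise; in the order [a, b, c, d, e, f, g] the diagonal is [1, 6, 1, 1, 1, 1, 1]. Since every row of L sums to 0, the all-ones vector is in the kernel and 0 is an eigenvalue. The single zero eigenvalue shows the graph is connected.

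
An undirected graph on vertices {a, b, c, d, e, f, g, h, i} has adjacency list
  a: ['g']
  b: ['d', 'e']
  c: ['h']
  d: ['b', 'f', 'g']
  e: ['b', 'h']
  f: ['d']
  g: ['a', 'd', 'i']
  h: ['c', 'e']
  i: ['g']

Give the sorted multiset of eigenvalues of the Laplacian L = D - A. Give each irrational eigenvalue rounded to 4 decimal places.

[0, 0.1627, 0.5321, 1, 1, 2.0892, 3, 3.5723, 4.6437]

With the vertex order [a, b, c, d, e, f, g, h, i], the degrees are [1, 2, 1, 3, 2, 1, 3, 2, 1], giving D = diag(1, 2, 1, 3, 2, 1, 3, 2, 1) and L = D - A. Since every row of L sums to 0, the all-ones vector is in the kernel and 0 is an eigenvalue. The single zero eigenvalue shows the graph is connected. There is one zero in the spectrum, matching the 1 component.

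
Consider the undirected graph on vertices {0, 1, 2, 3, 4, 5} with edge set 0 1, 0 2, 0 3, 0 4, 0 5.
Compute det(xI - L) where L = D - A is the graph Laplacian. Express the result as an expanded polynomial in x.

x^6 - 10x^5 + 30x^4 - 40x^3 + 25x^2 - 6x

Reading degrees in the order [0, 1, 2, 3, 4, 5] gives [5, 1, 1, 1, 1, 1]; set D = diag(5, 1, 1, 1, 1, 1) and form L = D - A. The eigenvalues of L are [0, 1, 1, 1, 1, 6]; the characteristic polynomial is the product of (x - lambda_i), which multiplies out to x^6 - 10x^5 + 30x^4 - 40x^3 + 25x^2 - 6x. The coefficient of x^5 equals -trace(L) = -10, matching the sum of degrees. The largest eigenvalue, 6, is at most the vertex count 6. By the matrix-tree theorem the graph has (1/6) * product of the nonzero eigenvalues = 1 spanning tree.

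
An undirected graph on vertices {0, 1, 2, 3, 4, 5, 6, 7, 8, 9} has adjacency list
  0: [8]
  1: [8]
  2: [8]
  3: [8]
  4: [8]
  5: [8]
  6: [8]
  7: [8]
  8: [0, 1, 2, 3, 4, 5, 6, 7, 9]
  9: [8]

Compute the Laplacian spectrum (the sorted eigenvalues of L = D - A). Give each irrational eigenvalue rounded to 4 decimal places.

[0, 1, 1, 1, 1, 1, 1, 1, 1, 10]

Reading degrees in the order [0, 1, 2, 3, 4, 5, 6, 7, 8, 9] gives [1, 1, 1, 1, 1, 1, 1, 1, 9, 1]; set D = diag(1, 1, 1, 1, 1, 1, 1, 1, 9, 1) and form L = D - A. Diagonalising L (or applying a numerical eigensolver to the 10x10 matrix) gives the spectrum above. The largest eigenvalue, 10, is at most the vertex count 10. The eigenvalues sum to 18, which equals trace(L) = 2|E|.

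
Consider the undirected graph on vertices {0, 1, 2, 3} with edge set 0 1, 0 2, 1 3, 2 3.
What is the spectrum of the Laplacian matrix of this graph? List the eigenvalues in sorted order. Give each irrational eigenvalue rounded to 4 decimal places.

Each diagonal entry of L is the vertex degree and each off-diagonal entry is -1 where an edge is present, 0 otherwise; in the order [0, 1, 2, 3] the diagonal is [2, 2, 2, 2]. The multiplicity of 0 as a Laplacian eigenvalue equals the number of connected components. The single zero eigenvalue shows the graph is connected. There is one zero in the spectrum, matching the 1 component.

[0, 2, 2, 4]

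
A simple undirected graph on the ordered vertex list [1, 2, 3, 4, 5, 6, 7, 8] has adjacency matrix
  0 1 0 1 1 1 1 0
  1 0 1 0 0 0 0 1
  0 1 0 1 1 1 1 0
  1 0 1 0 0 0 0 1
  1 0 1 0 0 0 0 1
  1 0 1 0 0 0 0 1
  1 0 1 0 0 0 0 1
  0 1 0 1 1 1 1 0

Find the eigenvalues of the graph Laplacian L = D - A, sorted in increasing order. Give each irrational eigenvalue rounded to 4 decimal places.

Reading degrees in the order [1, 2, 3, 4, 5, 6, 7, 8] gives [5, 3, 5, 3, 3, 3, 3, 5]; set D = diag(5, 3, 5, 3, 3, 3, 3, 5) and form L = D - A. L is symmetric positive semidefinite, so every eigenvalue is real and nonnegative. The single zero eigenvalue shows the graph is connected.

[0, 3, 3, 3, 3, 5, 5, 8]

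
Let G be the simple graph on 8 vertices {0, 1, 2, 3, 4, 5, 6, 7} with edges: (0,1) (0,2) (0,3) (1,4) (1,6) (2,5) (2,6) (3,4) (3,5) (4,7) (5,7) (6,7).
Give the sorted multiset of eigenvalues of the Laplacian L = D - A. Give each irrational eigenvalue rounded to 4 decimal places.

[0, 2, 2, 2, 4, 4, 4, 6]

Each diagonal entry of L is the vertex degree and each off-diagonal entry is -1 where an edge is present, 0 otherwise; in the order [0, 1, 2, 3, 4, 5, 6, 7] the diagonal is [3, 3, 3, 3, 3, 3, 3, 3]. L is symmetric positive semidefinite, so every eigenvalue is real and nonnegative. The single zero eigenvalue shows the graph is connected. By the matrix-tree theorem the graph has (1/8) * product of the nonzero eigenvalues = 384 spanning trees. There is one zero in the spectrum, matching the 1 component.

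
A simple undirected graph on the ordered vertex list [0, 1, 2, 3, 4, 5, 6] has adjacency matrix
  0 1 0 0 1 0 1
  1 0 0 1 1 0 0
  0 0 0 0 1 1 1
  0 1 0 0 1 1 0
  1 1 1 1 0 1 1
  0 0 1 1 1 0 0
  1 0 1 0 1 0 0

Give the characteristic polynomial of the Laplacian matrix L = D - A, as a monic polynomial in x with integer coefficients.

Each diagonal entry of L is the vertex degree and each off-diagonal entry is -1 where an edge is present, 0 otherwise; in the order [0, 1, 2, 3, 4, 5, 6] the diagonal is [3, 3, 3, 3, 6, 3, 3]. Computing det(xI - L) by cofactor expansion (or equivalently via sum-over-permutations) gives x^7 - 24x^6 + 231x^5 - 1140x^4 + 3036x^3 - 4128x^2 + 2240x. The coefficient of x^6 equals -trace(L) = -24, matching the sum of degrees. There is one zero in the spectrum, matching the 1 component. By the matrix-tree theorem the graph has (1/7) * product of the nonzero eigenvalues = 320 spanning trees.

x^7 - 24x^6 + 231x^5 - 1140x^4 + 3036x^3 - 4128x^2 + 2240x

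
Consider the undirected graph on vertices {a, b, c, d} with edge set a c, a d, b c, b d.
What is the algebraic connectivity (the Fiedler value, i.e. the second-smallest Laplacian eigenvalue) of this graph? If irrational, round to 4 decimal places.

With the vertex order [a, b, c, d], the degrees are [2, 2, 2, 2], giving D = diag(2, 2, 2, 2) and L = D - A. The smallest Laplacian eigenvalue is always 0. The next one, lambda_2 = 2, measures how hard the graph is to disconnect: larger values mean better connectivity. By the matrix-tree theorem the graph has (1/4) * product of the nonzero eigenvalues = 4 spanning trees.

2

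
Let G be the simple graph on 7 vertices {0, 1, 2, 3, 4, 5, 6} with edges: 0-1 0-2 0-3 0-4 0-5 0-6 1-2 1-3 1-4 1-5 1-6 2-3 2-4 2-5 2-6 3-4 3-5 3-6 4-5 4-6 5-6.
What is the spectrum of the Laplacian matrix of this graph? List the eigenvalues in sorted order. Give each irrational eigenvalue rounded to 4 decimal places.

Each diagonal entry of L is the vertex degree and each off-diagonal entry is -1 where an edge is present, 0 otherwise; in the order [0, 1, 2, 3, 4, 5, 6] the diagonal is [6, 6, 6, 6, 6, 6, 6]. Since every row of L sums to 0, the all-ones vector is in the kernel and 0 is an eigenvalue. The single zero eigenvalue shows the graph is connected. There is one zero in the spectrum, matching the 1 component. The largest eigenvalue, 7, is at most the vertex count 7.

[0, 7, 7, 7, 7, 7, 7]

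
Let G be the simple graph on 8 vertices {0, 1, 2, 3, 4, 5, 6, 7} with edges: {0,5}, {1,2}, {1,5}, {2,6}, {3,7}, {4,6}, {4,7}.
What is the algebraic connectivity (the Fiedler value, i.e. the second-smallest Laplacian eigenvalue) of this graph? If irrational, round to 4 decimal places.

0.1522

Reading degrees in the order [0, 1, 2, 3, 4, 5, 6, 7] gives [1, 2, 2, 1, 2, 2, 2, 2]; set D = diag(1, 2, 2, 1, 2, 2, 2, 2) and form L = D - A. Computing the eigenvalues of L and sorting gives [0, 0.1522, 0.5858, 1.2346, 2, 2.7654, 3.4142, 3.8478]. The Fiedler value lambda_2 = 0.1522 is strictly positive, so the graph is connected. The eigenvalues sum to 14, which equals trace(L) = 2|E|.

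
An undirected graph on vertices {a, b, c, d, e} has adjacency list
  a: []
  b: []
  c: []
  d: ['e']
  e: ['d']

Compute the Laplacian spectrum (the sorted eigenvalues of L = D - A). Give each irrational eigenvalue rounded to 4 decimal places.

Each diagonal entry of L is the vertex degree and each off-diagonal entry is -1 where an edge is present, 0 otherwise; in the order [a, b, c, d, e] the diagonal is [0, 0, 0, 1, 1]. L is symmetric positive semidefinite, so every eigenvalue is real and nonnegative. The 4 zero eigenvalues correspond to the 4 connected components. The largest eigenvalue, 2, is at most the vertex count 5. There are 4 zeros in the spectrum, matching the 4 components.

[0, 0, 0, 0, 2]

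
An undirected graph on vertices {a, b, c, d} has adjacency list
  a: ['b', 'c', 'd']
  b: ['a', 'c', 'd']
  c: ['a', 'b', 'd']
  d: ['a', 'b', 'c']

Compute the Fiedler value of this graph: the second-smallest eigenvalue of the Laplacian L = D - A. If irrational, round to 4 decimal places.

4

With the vertex order [a, b, c, d], the degrees are [3, 3, 3, 3], giving D = diag(3, 3, 3, 3) and L = D - A. The sorted Laplacian eigenvalues are [0, 4, 4, 4]; the algebraic connectivity is the second entry, 4. There is one zero in the spectrum, matching the 1 component.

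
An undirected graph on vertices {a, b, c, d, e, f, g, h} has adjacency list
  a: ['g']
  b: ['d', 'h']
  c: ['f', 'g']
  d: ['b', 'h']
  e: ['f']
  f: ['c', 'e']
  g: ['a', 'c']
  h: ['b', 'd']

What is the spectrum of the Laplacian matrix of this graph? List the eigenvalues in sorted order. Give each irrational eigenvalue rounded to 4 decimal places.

[0, 0, 0.3820, 1.3820, 2.6180, 3, 3, 3.6180]

With the vertex order [a, b, c, d, e, f, g, h], the degrees are [1, 2, 2, 2, 1, 2, 2, 2], giving D = diag(1, 2, 2, 2, 1, 2, 2, 2) and L = D - A. Diagonalising L (or applying a numerical eigensolver to the 8x8 matrix) gives the spectrum above. The 2 zero eigenvalues correspond to the 2 connected components. The eigenvalues sum to 14, which equals trace(L) = 2|E|.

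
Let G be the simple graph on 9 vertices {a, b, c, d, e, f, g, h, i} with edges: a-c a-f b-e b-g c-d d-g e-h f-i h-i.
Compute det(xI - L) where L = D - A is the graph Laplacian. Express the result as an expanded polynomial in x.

x^9 - 18x^8 + 135x^7 - 546x^6 + 1287x^5 - 1782x^4 + 1386x^3 - 540x^2 + 81x

Each diagonal entry of L is the vertex degree and each off-diagonal entry is -1 where an edge is present, 0 otherwise; in the order [a, b, c, d, e, f, g, h, i] the diagonal is [2, 2, 2, 2, 2, 2, 2, 2, 2]. L has integer entries, so p(x) = det(xI - L) has integer coefficients. Expanding the determinant yields x^9 - 18x^8 + 135x^7 - 546x^6 + 1287x^5 - 1782x^4 + 1386x^3 - 540x^2 + 81x. Since p(0) = det(-L) = 0, x divides p(x). By the matrix-tree theorem the graph has (1/9) * product of the nonzero eigenvalues = 9 spanning trees. There is one zero in the spectrum, matching the 1 component.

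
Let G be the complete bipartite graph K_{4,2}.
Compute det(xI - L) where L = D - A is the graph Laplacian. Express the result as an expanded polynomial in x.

The graph has 6 vertices and degree multiset [4, 4, 2, 2, 2, 2]; D is the diagonal matrix of degrees and L = D - A. L has integer entries, so p(x) = det(xI - L) has integer coefficients. Expanding the determinant yields x^6 - 16x^5 + 96x^4 - 272x^3 + 368x^2 - 192x. Since p(0) = det(-L) = 0, x divides p(x). The eigenvalues sum to 16, which equals trace(L) = 2|E|.

x^6 - 16x^5 + 96x^4 - 272x^3 + 368x^2 - 192x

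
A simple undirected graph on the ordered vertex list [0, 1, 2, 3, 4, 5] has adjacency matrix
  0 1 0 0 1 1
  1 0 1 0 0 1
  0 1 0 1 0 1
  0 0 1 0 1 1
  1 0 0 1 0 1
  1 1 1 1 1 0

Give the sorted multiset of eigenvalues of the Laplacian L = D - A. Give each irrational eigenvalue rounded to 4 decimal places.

Reading degrees in the order [0, 1, 2, 3, 4, 5] gives [3, 3, 3, 3, 3, 5]; set D = diag(3, 3, 3, 3, 3, 5) and form L = D - A. L is symmetric positive semidefinite, so every eigenvalue is real and nonnegative. The single zero eigenvalue shows the graph is connected. The largest eigenvalue, 6, is at most the vertex count 6. There is one zero in the spectrum, matching the 1 component.

[0, 2.3820, 2.3820, 4.6180, 4.6180, 6]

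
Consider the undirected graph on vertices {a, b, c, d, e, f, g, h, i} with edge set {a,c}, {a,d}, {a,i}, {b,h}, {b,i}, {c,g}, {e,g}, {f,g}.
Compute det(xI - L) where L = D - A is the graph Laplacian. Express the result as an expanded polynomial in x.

x^9 - 16x^8 + 103x^7 - 344x^6 + 643x^5 - 678x^4 + 384x^3 - 102x^2 + 9x

Each diagonal entry of L is the vertex degree and each off-diagonal entry is -1 where an edge is present, 0 otherwise; in the order [a, b, c, d, e, f, g, h, i] the diagonal is [3, 2, 2, 1, 1, 1, 3, 1, 2]. L has integer entries, so p(x) = det(xI - L) has integer coefficients. Expanding the determinant yields x^9 - 16x^8 + 103x^7 - 344x^6 + 643x^5 - 678x^4 + 384x^3 - 102x^2 + 9x. The constant term is 0 because L is singular (the all-ones vector lies in its kernel). The eigenvalues sum to 16, which equals trace(L) = 2|E|. There is one zero in the spectrum, matching the 1 component.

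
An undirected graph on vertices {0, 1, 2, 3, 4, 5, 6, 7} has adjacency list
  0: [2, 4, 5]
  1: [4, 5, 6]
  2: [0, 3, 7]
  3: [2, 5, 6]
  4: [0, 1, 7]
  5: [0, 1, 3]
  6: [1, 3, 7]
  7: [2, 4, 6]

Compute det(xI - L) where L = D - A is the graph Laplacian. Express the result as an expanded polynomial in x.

x^8 - 24x^7 + 240x^6 - 1296x^5 + 4080x^4 - 7488x^3 + 7424x^2 - 3072x

Each diagonal entry of L is the vertex degree and each off-diagonal entry is -1 where an edge is present, 0 otherwise; in the order [0, 1, 2, 3, 4, 5, 6, 7] the diagonal is [3, 3, 3, 3, 3, 3, 3, 3]. Computing det(xI - L) by cofactor expansion (or equivalently via sum-over-permutations) gives x^8 - 24x^7 + 240x^6 - 1296x^5 + 4080x^4 - 7488x^3 + 7424x^2 - 3072x. The coefficient of x^7 equals -trace(L) = -24, matching the sum of degrees. By the matrix-tree theorem the graph has (1/8) * product of the nonzero eigenvalues = 384 spanning trees.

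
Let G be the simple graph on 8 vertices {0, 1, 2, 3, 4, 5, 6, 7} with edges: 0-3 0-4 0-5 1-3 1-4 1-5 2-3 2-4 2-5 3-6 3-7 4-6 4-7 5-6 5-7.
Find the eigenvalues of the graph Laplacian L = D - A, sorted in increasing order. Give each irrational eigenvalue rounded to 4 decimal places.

With the vertex order [0, 1, 2, 3, 4, 5, 6, 7], the degrees are [3, 3, 3, 5, 5, 5, 3, 3], giving D = diag(3, 3, 3, 5, 5, 5, 3, 3) and L = D - A. Diagonalising L (or applying a numerical eigensolver to the 8x8 matrix) gives the spectrum above. The single zero eigenvalue shows the graph is connected. By the matrix-tree theorem the graph has (1/8) * product of the nonzero eigenvalues = 2025 spanning trees.

[0, 3, 3, 3, 3, 5, 5, 8]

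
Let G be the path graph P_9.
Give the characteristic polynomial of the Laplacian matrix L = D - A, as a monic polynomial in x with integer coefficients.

x^9 - 16x^8 + 105x^7 - 364x^6 + 715x^5 - 792x^4 + 462x^3 - 120x^2 + 9x

The graph has 9 vertices and degree multiset [2, 2, 2, 2, 2, 2, 2, 1, 1]; D is the diagonal matrix of degrees and L = D - A. L has integer entries, so p(x) = det(xI - L) has integer coefficients. Expanding the determinant yields x^9 - 16x^8 + 105x^7 - 364x^6 + 715x^5 - 792x^4 + 462x^3 - 120x^2 + 9x. The constant term is 0 because L is singular (the all-ones vector lies in its kernel).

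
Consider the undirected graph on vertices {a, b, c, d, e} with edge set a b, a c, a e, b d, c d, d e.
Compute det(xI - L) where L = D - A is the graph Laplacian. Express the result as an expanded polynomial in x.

x^5 - 12x^4 + 51x^3 - 92x^2 + 60x

Reading degrees in the order [a, b, c, d, e] gives [3, 2, 2, 3, 2]; set D = diag(3, 2, 2, 3, 2) and form L = D - A. The eigenvalues of L are [0, 2, 2, 3, 5]; the characteristic polynomial is the product of (x - lambda_i), which multiplies out to x^5 - 12x^4 + 51x^3 - 92x^2 + 60x. The constant term is 0 because L is singular (the all-ones vector lies in its kernel).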